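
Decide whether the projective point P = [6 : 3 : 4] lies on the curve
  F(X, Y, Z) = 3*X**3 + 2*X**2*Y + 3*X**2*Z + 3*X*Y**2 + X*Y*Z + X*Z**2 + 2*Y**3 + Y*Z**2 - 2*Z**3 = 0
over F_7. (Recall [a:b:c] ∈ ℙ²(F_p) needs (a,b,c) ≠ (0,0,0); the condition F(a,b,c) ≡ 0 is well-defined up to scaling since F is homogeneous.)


F(6,3,4) ≡ 4 (mod 7); P is NOT on the curve.

Evaluate F(6, 3, 4) term-by-term (mod 7).
  3*X**3 ↦ 3·216·1·1 = 648
  2*X**2*Y ↦ 2·36·3·1 = 216
  3*X**2*Z ↦ 3·36·1·4 = 432
  3*X*Y**2 ↦ 3·6·9·1 = 162
  X*Y*Z ↦ 1·6·3·4 = 72
  X*Z**2 ↦ 1·6·1·16 = 96
  2*Y**3 ↦ 2·1·27·1 = 54
  Y*Z**2 ↦ 1·1·3·16 = 48
  -2*Z**3 ↦ -2·1·1·64 = -128
Sum: F(6, 3, 4) = (648) + (216) + (432) + (162) + (72) + (96) + (54) + (48) + (-128) = 1600.
Reducing mod 7: 1600 ≡ 4 (mod 7).
Since F(a, b, c) ≡ 4 ≠ 0 (mod 7), P does NOT lie on the curve.


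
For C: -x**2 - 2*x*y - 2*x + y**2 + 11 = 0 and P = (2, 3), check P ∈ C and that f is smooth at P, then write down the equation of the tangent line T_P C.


Tangent line at P: -12*x + 2*y + 18 = 0.

Step 1: f(2, 3) = 0, so P lies on C.
Step 2: partial derivatives
  f_x(x, y) = -2*x - 2*y - 2, f_y(x, y) = -2*x + 2*y.
  f_x(P) = -12, f_y(P) = 2 (gradient nonzero, so P is smooth).
Step 3: tangent line at P: -12·(x − 2) + 2·(y − 3) = 0.
Expanding: -12*x + 2*y + 18 = 0.


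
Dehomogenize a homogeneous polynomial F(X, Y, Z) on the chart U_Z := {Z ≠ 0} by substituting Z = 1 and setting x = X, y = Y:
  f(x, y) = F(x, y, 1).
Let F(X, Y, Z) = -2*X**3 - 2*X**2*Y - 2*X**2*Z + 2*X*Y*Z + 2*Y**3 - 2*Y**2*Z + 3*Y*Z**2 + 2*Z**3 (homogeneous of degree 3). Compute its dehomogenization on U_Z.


f(x, y) = -2*x**3 - 2*x**2*y - 2*x**2 + 2*x*y + 2*y**3 - 2*y**2 + 3*y + 2

On U_Z we set Z = 1. Each monomial c·X^i·Y^j·Z^k in F becomes c·x^i·y^j·1^k = c·x^i·y^j.
Substituting Z = 1: F(X, Y, 1) = -2*x**3 - 2*x**2*y - 2*x**2 + 2*x*y + 2*y**3 - 2*y**2 + 3*y + 2.
Note: deg(f) ≤ deg(F) = 3; strict inequality happens when F is divisible by Z (lost terms).


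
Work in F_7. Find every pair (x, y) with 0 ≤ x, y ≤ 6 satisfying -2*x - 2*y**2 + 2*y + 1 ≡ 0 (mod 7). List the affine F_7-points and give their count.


Affine F_7-points: {(2, 2), (2, 6), (4, 0), (4, 1), (5, 3), (5, 5), (6, 4)}; count = 7.

For each of the 49 pairs (x, y) ∈ F_7², evaluate f(x, y) mod 7. Record the zeros.
  x = 0: [0↦1, 1↦1, 2↦4, 3↦3, 4↦5, 5↦3, 6↦4]  zeros at y ∈ ∅
  x = 1: [0↦6, 1↦6, 2↦2, 3↦1, 4↦3, 5↦1, 6↦2]  zeros at y ∈ ∅
  x = 2: [0↦4, 1↦4, 2↦0, 3↦6, 4↦1, 5↦6, 6↦0]  zeros at y ∈ {2, 6}
  x = 3: [0↦2, 1↦2, 2↦5, 3↦4, 4↦6, 5↦4, 6↦5]  zeros at y ∈ ∅
  x = 4: [0↦0, 1↦0, 2↦3, 3↦2, 4↦4, 5↦2, 6↦3]  zeros at y ∈ {0, 1}
  x = 5: [0↦5, 1↦5, 2↦1, 3↦0, 4↦2, 5↦0, 6↦1]  zeros at y ∈ {3, 5}
  x = 6: [0↦3, 1↦3, 2↦6, 3↦5, 4↦0, 5↦5, 6↦6]  zeros at y ∈ {4}
Collecting zeros: affine points = {(2, 2), (2, 6), (4, 0), (4, 1), (5, 3), (5, 5), (6, 4)}.
Total count |C(F_7)_aff| = 7.


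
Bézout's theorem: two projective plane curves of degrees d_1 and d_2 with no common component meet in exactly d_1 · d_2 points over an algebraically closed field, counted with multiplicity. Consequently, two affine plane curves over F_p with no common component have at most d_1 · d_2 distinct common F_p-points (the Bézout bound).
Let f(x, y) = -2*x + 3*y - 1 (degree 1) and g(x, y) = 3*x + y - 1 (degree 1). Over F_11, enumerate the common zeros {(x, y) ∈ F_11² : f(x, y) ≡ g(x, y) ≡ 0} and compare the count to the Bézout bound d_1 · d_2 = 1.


Common zeros: ∅; count = 0; Bézout bound = 1.

deg(f) = 1, deg(g) = 1, so Bézout bound = 1.
Scan x ∈ F_11. For each x, list the y ∈ F_11 with f(x, y) ≡ 0 and those with g(x, y) ≡ 0 (mod 11); the common zeros in that column are the intersection.
  x = 0: f ≡ 0 at y ∈ {4}; g ≡ 0 at y ∈ {1}; common: ∅.
  x = 1: f ≡ 0 at y ∈ {1}; g ≡ 0 at y ∈ {9}; common: ∅.
  x = 2: f ≡ 0 at y ∈ {9}; g ≡ 0 at y ∈ {6}; common: ∅.
  x = 3: f ≡ 0 at y ∈ {6}; g ≡ 0 at y ∈ {3}; common: ∅.
  x = 4: f ≡ 0 at y ∈ {3}; g ≡ 0 at y ∈ {0}; common: ∅.
  x = 5: f ≡ 0 at y ∈ {0}; g ≡ 0 at y ∈ {8}; common: ∅.
  x = 6: f ≡ 0 at y ∈ {8}; g ≡ 0 at y ∈ {5}; common: ∅.
  x = 7: f ≡ 0 at y ∈ {5}; g ≡ 0 at y ∈ {2}; common: ∅.
  x = 8: f ≡ 0 at y ∈ {2}; g ≡ 0 at y ∈ {10}; common: ∅.
  x = 9: f ≡ 0 at y ∈ {10}; g ≡ 0 at y ∈ {7}; common: ∅.
  x = 10: f ≡ 0 at y ∈ {7}; g ≡ 0 at y ∈ {4}; common: ∅.
Collecting: common zeros = ∅, so the count is 0.
Comparison with the Bézout bound: 0 ≤ 1 = deg(f)·deg(g), as expected for curves with no common component (the affine F_11-count falls short of the bound because intersections may lie at infinity, over extension fields, or carry multiplicity).


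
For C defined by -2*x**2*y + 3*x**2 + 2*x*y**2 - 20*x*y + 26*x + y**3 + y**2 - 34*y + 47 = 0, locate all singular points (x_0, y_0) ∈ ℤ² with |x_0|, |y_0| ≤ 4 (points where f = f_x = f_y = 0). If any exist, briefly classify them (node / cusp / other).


Singular points: {(-3, 2)}; classification: node.

Compute partial derivatives:
  f_x = -4*x*y + 6*x + 2*y**2 - 20*y + 26.
  f_y = -2*x**2 + 4*x*y - 20*x + 3*y**2 + 2*y - 34.
Scan x_0 ∈ {−4, ..., 4}. For each x_0, f_y(x_0, y) is a polynomial in y; find its integer roots y ∈ {−4, ..., 4}, then test f_x and f at those candidates.
  x = -4: f_y(-4, y) = 3*y**2 - 14*y + 14; no integer root y with |y| ≤ 4.
  x = -3: f_y(-3, y) = 3*y**2 - 10*y + 8; vanishes at y ∈ {2}. (-3, 2): f_x = 0, f = 0 — SINGULAR.
  x = -2: f_y(-2, y) = 3*y**2 - 6*y - 2; no integer root y with |y| ≤ 4.
  x = -1: f_y(-1, y) = 3*y**2 - 2*y - 16; vanishes at y ∈ {-2}. (-1, -2): f_x = 60 ≠ 0.
  x = 0: f_y(0, y) = 3*y**2 + 2*y - 34; no integer root y with |y| ≤ 4.
  x = 1: f_y(1, y) = 3*y**2 + 6*y - 56; no integer root y with |y| ≤ 4.
  x = 2: f_y(2, y) = 3*y**2 + 10*y - 82; no integer root y with |y| ≤ 4.
  x = 3: f_y(3, y) = 3*y**2 + 14*y - 112; no integer root y with |y| ≤ 4.
  x = 4: f_y(4, y) = 3*y**2 + 18*y - 146; no integer root y with |y| ≤ 4.
Only singular point on the grid: (-3, 2).
Classify: substitute x = -3 + u, y = 2 + v and expand: f = -2*u**2*v - u**2 + 2*u*v**2 + v**3 + v**2.
No constant or linear terms (consistent with a singular point). Quadratic part: -u**2 + v**2. Cubic part: -2*u**2*v + 2*u*v**2 + v**3.
The quadratic part v**2 - u**2 = (v − u)(v + u) splits into two distinct linear factors, so there are two distinct tangent lines y − 2 = ±(x − -3) — this is a node (ordinary double point).
Classification: node.


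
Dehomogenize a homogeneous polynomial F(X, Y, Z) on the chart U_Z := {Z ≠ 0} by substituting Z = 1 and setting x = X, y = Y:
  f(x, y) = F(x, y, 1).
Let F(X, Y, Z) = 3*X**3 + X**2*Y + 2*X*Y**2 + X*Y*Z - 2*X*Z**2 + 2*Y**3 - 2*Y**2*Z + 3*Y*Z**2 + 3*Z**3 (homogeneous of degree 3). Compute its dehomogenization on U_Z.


f(x, y) = 3*x**3 + x**2*y + 2*x*y**2 + x*y - 2*x + 2*y**3 - 2*y**2 + 3*y + 3

On U_Z we set Z = 1. Each monomial c·X^i·Y^j·Z^k in F becomes c·x^i·y^j·1^k = c·x^i·y^j.
Substituting Z = 1: F(X, Y, 1) = 3*x**3 + x**2*y + 2*x*y**2 + x*y - 2*x + 2*y**3 - 2*y**2 + 3*y + 3.
Note: deg(f) ≤ deg(F) = 3; strict inequality happens when F is divisible by Z (lost terms).


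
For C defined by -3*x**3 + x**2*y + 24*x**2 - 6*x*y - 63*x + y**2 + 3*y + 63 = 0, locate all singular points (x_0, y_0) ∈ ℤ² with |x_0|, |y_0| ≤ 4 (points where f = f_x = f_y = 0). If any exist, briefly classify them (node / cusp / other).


Singular points: {(3, 3)}; classification: cusp.

Compute partial derivatives:
  f_x = -9*x**2 + 2*x*y + 48*x - 6*y - 63.
  f_y = x**2 - 6*x + 2*y + 3.
Scan x_0 ∈ {−4, ..., 4}. For each x_0, f_y(x_0, y) is a polynomial in y; find its integer roots y ∈ {−4, ..., 4}, then test f_x and f at those candidates.
  x = -4: f_y(-4, y) = 2*y + 43; no integer root y with |y| ≤ 4.
  x = -3: f_y(-3, y) = 2*y + 30; no integer root y with |y| ≤ 4.
  x = -2: f_y(-2, y) = 2*y + 19; no integer root y with |y| ≤ 4.
  x = -1: f_y(-1, y) = 2*y + 10; no integer root y with |y| ≤ 4.
  x = 0: f_y(0, y) = 2*y + 3; no integer root y with |y| ≤ 4.
  x = 1: f_y(1, y) = 2*y - 2; vanishes at y ∈ {1}. (1, 1): f_x = -28 ≠ 0.
  x = 2: f_y(2, y) = 2*y - 5; no integer root y with |y| ≤ 4.
  x = 3: f_y(3, y) = 2*y - 6; vanishes at y ∈ {3}. (3, 3): f_x = 0, f = 0 — SINGULAR.
  x = 4: f_y(4, y) = 2*y - 5; no integer root y with |y| ≤ 4.
Only singular point on the grid: (3, 3).
Classify: substitute x = 3 + u, y = 3 + v and expand: f = -3*u**3 + u**2*v + v**2.
No constant or linear terms (consistent with a singular point). Quadratic part: v**2. Cubic part: -3*u**3 + u**2*v.
The quadratic part v**2 is a perfect square, so there is a single (double) tangent line v = 0, i.e. y = 3. Restricting the cubic part to that line (v = 0) leaves -3*u**3 ≠ 0, so f is not divisible by v and the branch is v² ≈ 3*u**3 to lowest order — this is a cusp.
Classification: cusp.


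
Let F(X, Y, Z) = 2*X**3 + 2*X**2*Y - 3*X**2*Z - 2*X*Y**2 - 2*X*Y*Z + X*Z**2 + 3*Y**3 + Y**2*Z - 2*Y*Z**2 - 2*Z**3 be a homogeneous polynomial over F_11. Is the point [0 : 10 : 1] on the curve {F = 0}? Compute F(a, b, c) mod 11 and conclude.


F(0,10,1) ≡ 9 (mod 11); P is NOT on the curve.

Evaluate F(0, 10, 1) term-by-term (mod 11).
  2*X**3 ↦ 2·0·1·1 = 0
  2*X**2*Y ↦ 2·0·10·1 = 0
  -3*X**2*Z ↦ -3·0·1·1 = 0
  -2*X*Y**2 ↦ -2·0·100·1 = 0
  -2*X*Y*Z ↦ -2·0·10·1 = 0
  X*Z**2 ↦ 1·0·1·1 = 0
  3*Y**3 ↦ 3·1·1000·1 = 3000
  Y**2*Z ↦ 1·1·100·1 = 100
  -2*Y*Z**2 ↦ -2·1·10·1 = -20
  -2*Z**3 ↦ -2·1·1·1 = -2
Sum: F(0, 10, 1) = (0) + (0) + (0) + (0) + (0) + (0) + (3000) + (100) + (-20) + (-2) = 3078.
Reducing mod 11: 3078 ≡ 9 (mod 11).
Since F(a, b, c) ≡ 9 ≠ 0 (mod 11), P does NOT lie on the curve.


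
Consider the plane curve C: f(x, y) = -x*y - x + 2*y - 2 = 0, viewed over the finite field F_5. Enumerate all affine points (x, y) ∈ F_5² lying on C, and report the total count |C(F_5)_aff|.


Affine F_5-points: {(0, 1), (1, 3), (3, 0), (4, 2)}; count = 4.

For each of the 25 pairs (x, y) ∈ F_5², evaluate f(x, y) mod 5. Record the zeros.
  x = 0: [0↦3, 1↦0, 2↦2, 3↦4, 4↦1]  zeros at y ∈ {1}
  x = 1: [0↦2, 1↦3, 2↦4, 3↦0, 4↦1]  zeros at y ∈ {3}
  x = 2: [0↦1, 1↦1, 2↦1, 3↦1, 4↦1]  zeros at y ∈ ∅
  x = 3: [0↦0, 1↦4, 2↦3, 3↦2, 4↦1]  zeros at y ∈ {0}
  x = 4: [0↦4, 1↦2, 2↦0, 3↦3, 4↦1]  zeros at y ∈ {2}
Collecting zeros: affine points = {(0, 1), (1, 3), (3, 0), (4, 2)}.
Total count |C(F_5)_aff| = 4.


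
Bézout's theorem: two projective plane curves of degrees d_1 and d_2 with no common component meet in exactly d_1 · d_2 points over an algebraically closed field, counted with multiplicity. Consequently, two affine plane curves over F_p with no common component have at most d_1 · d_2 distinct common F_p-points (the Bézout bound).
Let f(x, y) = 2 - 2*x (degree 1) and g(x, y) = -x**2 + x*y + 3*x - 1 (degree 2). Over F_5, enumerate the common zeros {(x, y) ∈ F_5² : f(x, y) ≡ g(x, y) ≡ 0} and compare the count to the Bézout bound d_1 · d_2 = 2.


Common zeros: {(1, 4)}; count = 1; Bézout bound = 2.

deg(f) = 1, deg(g) = 2, so Bézout bound = 2.
Scan x ∈ F_5. For each x, list the y ∈ F_5 with f(x, y) ≡ 0 and those with g(x, y) ≡ 0 (mod 5); the common zeros in that column are the intersection.
  x = 0: f ≡ 0 at y ∈ ∅; g ≡ 0 at y ∈ ∅; common: ∅.
  x = 1: f ≡ 0 at y ∈ {0, 1, 2, 3, 4}; g ≡ 0 at y ∈ {4}; common: {4}.
  x = 2: f ≡ 0 at y ∈ ∅; g ≡ 0 at y ∈ {2}; common: ∅.
  x = 3: f ≡ 0 at y ∈ ∅; g ≡ 0 at y ∈ {2}; common: ∅.
  x = 4: f ≡ 0 at y ∈ ∅; g ≡ 0 at y ∈ {0}; common: ∅.
Collecting: common zeros = {(1, 4)}, so the count is 1.
Comparison with the Bézout bound: 1 ≤ 2 = deg(f)·deg(g), as expected for curves with no common component (the affine F_5-count falls short of the bound because intersections may lie at infinity, over extension fields, or carry multiplicity).


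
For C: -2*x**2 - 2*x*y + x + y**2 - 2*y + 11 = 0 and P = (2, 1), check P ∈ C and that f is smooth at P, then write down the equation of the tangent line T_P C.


Tangent line at P: -9*x - 4*y + 22 = 0.

Step 1: f(2, 1) = 0, so P lies on C.
Step 2: partial derivatives
  f_x(x, y) = -4*x - 2*y + 1, f_y(x, y) = -2*x + 2*y - 2.
  f_x(P) = -9, f_y(P) = -4 (gradient nonzero, so P is smooth).
Step 3: tangent line at P: -9·(x − 2) + -4·(y − 1) = 0.
Expanding: -9*x - 4*y + 22 = 0.


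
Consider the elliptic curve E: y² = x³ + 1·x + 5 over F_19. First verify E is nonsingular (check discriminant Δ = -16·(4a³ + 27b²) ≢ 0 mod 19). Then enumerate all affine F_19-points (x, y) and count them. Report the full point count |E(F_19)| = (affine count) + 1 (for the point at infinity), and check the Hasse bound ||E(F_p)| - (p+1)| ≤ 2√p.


Affine points = {(0, 9), (0, 10), (1, 8), (1, 11), (3, 4), (3, 15), (4, 4), (4, 15), (11, 6), (11, 13), (12, 4), (12, 15), (13, 7), (13, 12)}; affine count = 14; |E(F_19)| = 15.

Discriminant check: Δ ∝ 4a³ + 27b² = 4·1³ + 27·5² = 4·1 + 27·25 ≡ 14 (mod 19). Nonzero ⇒ E is nonsingular.
For each x ∈ F_19, compute rhs = x³ + 1·x + 5 mod 19, then count y ∈ F_19 with y² ≡ rhs.
  x = 0: rhs = 5, matching y values: 9, 10 (2 points).
  x = 1: rhs = 7, matching y values: 8, 11 (2 points).
  x = 2: rhs = 15, matching y values: none (0 points).
  x = 3: rhs = 16, matching y values: 4, 15 (2 points).
  x = 4: rhs = 16, matching y values: 4, 15 (2 points).
  x = 5: rhs = 2, matching y values: none (0 points).
  x = 6: rhs = 18, matching y values: none (0 points).
  x = 7: rhs = 13, matching y values: none (0 points).
  x = 8: rhs = 12, matching y values: none (0 points).
  x = 9: rhs = 2, matching y values: none (0 points).
  x = 10: rhs = 8, matching y values: none (0 points).
  x = 11: rhs = 17, matching y values: 6, 13 (2 points).
  x = 12: rhs = 16, matching y values: 4, 15 (2 points).
  x = 13: rhs = 11, matching y values: 7, 12 (2 points).
  x = 14: rhs = 8, matching y values: none (0 points).
  x = 15: rhs = 13, matching y values: none (0 points).
  x = 16: rhs = 13, matching y values: none (0 points).
  x = 17: rhs = 14, matching y values: none (0 points).
  x = 18: rhs = 3, matching y values: none (0 points).
Total affine count: 14.
Full point count |E(F_19)| = 14 + 1 = 15.
Hasse bound: |15 − (19+1)| = |-5| = 5 ≤ 2√19 ≈ 8.7178 ✓.


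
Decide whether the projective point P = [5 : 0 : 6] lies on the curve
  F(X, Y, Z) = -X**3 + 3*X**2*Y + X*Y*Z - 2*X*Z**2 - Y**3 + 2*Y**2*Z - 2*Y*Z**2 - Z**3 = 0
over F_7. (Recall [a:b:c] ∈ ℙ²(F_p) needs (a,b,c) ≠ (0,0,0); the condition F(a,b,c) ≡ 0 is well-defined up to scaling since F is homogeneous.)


F(5,0,6) ≡ 6 (mod 7); P is NOT on the curve.

Evaluate F(5, 0, 6) term-by-term (mod 7).
  -X**3 ↦ -1·125·1·1 = -125
  3*X**2*Y ↦ 3·25·0·1 = 0
  X*Y*Z ↦ 1·5·0·6 = 0
  -2*X*Z**2 ↦ -2·5·1·36 = -360
  -Y**3 ↦ -1·1·0·1 = 0
  2*Y**2*Z ↦ 2·1·0·6 = 0
  -2*Y*Z**2 ↦ -2·1·0·36 = 0
  -Z**3 ↦ -1·1·1·216 = -216
Sum: F(5, 0, 6) = (-125) + (0) + (0) + (-360) + (0) + (0) + (0) + (-216) = -701.
Reducing mod 7: -701 ≡ 6 (mod 7).
Since F(a, b, c) ≡ 6 ≠ 0 (mod 7), P does NOT lie on the curve.


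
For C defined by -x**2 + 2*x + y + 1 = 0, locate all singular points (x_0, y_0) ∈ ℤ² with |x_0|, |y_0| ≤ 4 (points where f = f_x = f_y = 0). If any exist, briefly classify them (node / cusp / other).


No singular points in the scanned grid; C is smooth there.

Compute partial derivatives:
  f_x = 2 - 2*x.
  f_y = 1.
f_y = 1 is a nonzero constant, so f_y never vanishes: no point (x, y) can satisfy f = f_x = f_y = 0. In particular no (x, y) ∈ {−4, ..., 4}² is singular; the curve is smooth.


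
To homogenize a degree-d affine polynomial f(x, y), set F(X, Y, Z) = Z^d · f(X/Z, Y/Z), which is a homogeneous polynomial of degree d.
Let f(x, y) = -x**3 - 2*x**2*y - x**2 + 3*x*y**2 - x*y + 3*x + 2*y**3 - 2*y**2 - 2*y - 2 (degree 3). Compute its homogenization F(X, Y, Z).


F(X, Y, Z) = -X**3 - 2*X**2*Y - X**2*Z + 3*X*Y**2 - X*Y*Z + 3*X*Z**2 + 2*Y**3 - 2*Y**2*Z - 2*Y*Z**2 - 2*Z**3

deg(f) = 3.
Substitute x = X/Z, y = Y/Z into f, then multiply by Z^3.
  monomial -1·x^3·y^0 ↦ -1·X^3·Y^0·Z^0.
  monomial -2·x^2·y^1 ↦ -2·X^2·Y^1·Z^0.
  monomial -1·x^2·y^0 ↦ -1·X^2·Y^0·Z^1.
  monomial 3·x^1·y^2 ↦ 3·X^1·Y^2·Z^0.
  monomial -1·x^1·y^1 ↦ -1·X^1·Y^1·Z^1.
  monomial 3·x^1·y^0 ↦ 3·X^1·Y^0·Z^2.
  monomial 2·x^0·y^3 ↦ 2·X^0·Y^3·Z^0.
  monomial -2·x^0·y^2 ↦ -2·X^0·Y^2·Z^1.
  monomial -2·x^0·y^1 ↦ -2·X^0·Y^1·Z^2.
  monomial -2·x^0·y^0 ↦ -2·X^0·Y^0·Z^3.
Collecting: F(X, Y, Z) = -X**3 - 2*X**2*Y - X**2*Z + 3*X*Y**2 - X*Y*Z + 3*X*Z**2 + 2*Y**3 - 2*Y**2*Z - 2*Y*Z**2 - 2*Z**3.


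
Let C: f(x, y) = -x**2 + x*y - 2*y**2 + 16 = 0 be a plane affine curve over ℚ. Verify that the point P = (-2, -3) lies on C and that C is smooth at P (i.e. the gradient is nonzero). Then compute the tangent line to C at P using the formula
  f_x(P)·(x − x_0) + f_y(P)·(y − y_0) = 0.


Tangent line at P: x + 10*y + 32 = 0.

Step 1: f(-2, -3) = 0, so P lies on C.
Step 2: partial derivatives
  f_x(x, y) = -2*x + y, f_y(x, y) = x - 4*y.
  f_x(P) = 1, f_y(P) = 10 (gradient nonzero, so P is smooth).
Step 3: tangent line at P: 1·(x − -2) + 10·(y − -3) = 0.
Expanding: x + 10*y + 32 = 0.


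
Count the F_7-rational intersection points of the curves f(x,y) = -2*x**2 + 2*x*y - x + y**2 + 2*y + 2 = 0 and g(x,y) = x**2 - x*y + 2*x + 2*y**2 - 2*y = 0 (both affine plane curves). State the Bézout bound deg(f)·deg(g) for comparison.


Common zeros: ∅; count = 0; Bézout bound = 4.

deg(f) = 2, deg(g) = 2, so Bézout bound = 4.
Scan x ∈ F_7. For each x, list the y ∈ F_7 with f(x, y) ≡ 0 and those with g(x, y) ≡ 0 (mod 7); the common zeros in that column are the intersection.
  x = 0: f ≡ 0 at y ∈ ∅; g ≡ 0 at y ∈ {0, 1}; common: ∅.
  x = 1: f ≡ 0 at y ∈ ∅; g ≡ 0 at y ∈ ∅; common: ∅.
  x = 2: f ≡ 0 at y ∈ ∅; g ≡ 0 at y ∈ {3, 6}; common: ∅.
  x = 3: f ≡ 0 at y ∈ {3}; g ≡ 0 at y ∈ ∅; common: ∅.
  x = 4: f ≡ 0 at y ∈ ∅; g ≡ 0 at y ∈ ∅; common: ∅.
  x = 5: f ≡ 0 at y ∈ ∅; g ≡ 0 at y ∈ {0}; common: ∅.
  x = 6: f ≡ 0 at y ∈ ∅; g ≡ 0 at y ∈ {1, 3}; common: ∅.
Collecting: common zeros = ∅, so the count is 0.
Comparison with the Bézout bound: 0 ≤ 4 = deg(f)·deg(g), as expected for curves with no common component (the affine F_7-count falls short of the bound because intersections may lie at infinity, over extension fields, or carry multiplicity).


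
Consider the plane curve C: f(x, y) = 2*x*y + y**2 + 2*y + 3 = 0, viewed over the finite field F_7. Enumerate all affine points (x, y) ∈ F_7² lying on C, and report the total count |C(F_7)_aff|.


Affine F_7-points: {(1, 4), (1, 6), (4, 1), (4, 3), (6, 2), (6, 5)}; count = 6.

For each of the 49 pairs (x, y) ∈ F_7², evaluate f(x, y) mod 7. Record the zeros.
  x = 0: [0↦3, 1↦6, 2↦4, 3↦4, 4↦6, 5↦3, 6↦2]  zeros at y ∈ ∅
  x = 1: [0↦3, 1↦1, 2↦1, 3↦3, 4↦0, 5↦6, 6↦0]  zeros at y ∈ {4, 6}
  x = 2: [0↦3, 1↦3, 2↦5, 3↦2, 4↦1, 5↦2, 6↦5]  zeros at y ∈ ∅
  x = 3: [0↦3, 1↦5, 2↦2, 3↦1, 4↦2, 5↦5, 6↦3]  zeros at y ∈ ∅
  x = 4: [0↦3, 1↦0, 2↦6, 3↦0, 4↦3, 5↦1, 6↦1]  zeros at y ∈ {1, 3}
  x = 5: [0↦3, 1↦2, 2↦3, 3↦6, 4↦4, 5↦4, 6↦6]  zeros at y ∈ ∅
  x = 6: [0↦3, 1↦4, 2↦0, 3↦5, 4↦5, 5↦0, 6↦4]  zeros at y ∈ {2, 5}
Collecting zeros: affine points = {(1, 4), (1, 6), (4, 1), (4, 3), (6, 2), (6, 5)}.
Total count |C(F_7)_aff| = 6.


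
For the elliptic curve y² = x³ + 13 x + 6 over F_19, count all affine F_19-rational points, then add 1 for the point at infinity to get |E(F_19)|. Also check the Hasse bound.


Affine points = {(0, 5), (0, 14), (1, 1), (1, 18), (5, 5), (5, 14), (9, 4), (9, 15), (11, 6), (11, 13), (12, 3), (12, 16), (13, 4), (13, 15), (14, 5), (14, 14), (15, 2), (15, 17), (16, 4), (16, 15), (18, 7), (18, 12)}; affine count = 22; |E(F_19)| = 23.

Discriminant check: Δ ∝ 4a³ + 27b² = 4·13³ + 27·6² = 4·2197 + 27·36 ≡ 13 (mod 19). Nonzero ⇒ E is nonsingular.
For each x ∈ F_19, compute rhs = x³ + 13·x + 6 mod 19, then count y ∈ F_19 with y² ≡ rhs.
  x = 0: rhs = 6, matching y values: 5, 14 (2 points).
  x = 1: rhs = 1, matching y values: 1, 18 (2 points).
  x = 2: rhs = 2, matching y values: none (0 points).
  x = 3: rhs = 15, matching y values: none (0 points).
  x = 4: rhs = 8, matching y values: none (0 points).
  x = 5: rhs = 6, matching y values: 5, 14 (2 points).
  x = 6: rhs = 15, matching y values: none (0 points).
  x = 7: rhs = 3, matching y values: none (0 points).
  x = 8: rhs = 14, matching y values: none (0 points).
  x = 9: rhs = 16, matching y values: 4, 15 (2 points).
  x = 10: rhs = 15, matching y values: none (0 points).
  x = 11: rhs = 17, matching y values: 6, 13 (2 points).
  x = 12: rhs = 9, matching y values: 3, 16 (2 points).
  x = 13: rhs = 16, matching y values: 4, 15 (2 points).
  x = 14: rhs = 6, matching y values: 5, 14 (2 points).
  x = 15: rhs = 4, matching y values: 2, 17 (2 points).
  x = 16: rhs = 16, matching y values: 4, 15 (2 points).
  x = 17: rhs = 10, matching y values: none (0 points).
  x = 18: rhs = 11, matching y values: 7, 12 (2 points).
Total affine count: 22.
Full point count |E(F_19)| = 22 + 1 = 23.
Hasse bound: |23 − (19+1)| = |3| = 3 ≤ 2√19 ≈ 8.7178 ✓.


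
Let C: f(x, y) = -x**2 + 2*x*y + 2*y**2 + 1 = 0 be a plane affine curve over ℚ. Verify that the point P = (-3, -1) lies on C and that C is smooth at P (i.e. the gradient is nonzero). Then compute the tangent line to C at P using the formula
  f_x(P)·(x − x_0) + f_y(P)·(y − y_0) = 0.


Tangent line at P: 4*x - 10*y + 2 = 0.

Step 1: f(-3, -1) = 0, so P lies on C.
Step 2: partial derivatives
  f_x(x, y) = -2*x + 2*y, f_y(x, y) = 2*x + 4*y.
  f_x(P) = 4, f_y(P) = -10 (gradient nonzero, so P is smooth).
Step 3: tangent line at P: 4·(x − -3) + -10·(y − -1) = 0.
Expanding: 4*x - 10*y + 2 = 0.


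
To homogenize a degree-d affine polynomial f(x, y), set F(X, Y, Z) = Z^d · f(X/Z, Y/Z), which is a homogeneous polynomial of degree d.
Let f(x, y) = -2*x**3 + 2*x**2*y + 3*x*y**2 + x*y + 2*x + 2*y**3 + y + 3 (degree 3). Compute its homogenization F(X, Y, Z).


F(X, Y, Z) = -2*X**3 + 2*X**2*Y + 3*X*Y**2 + X*Y*Z + 2*X*Z**2 + 2*Y**3 + Y*Z**2 + 3*Z**3

deg(f) = 3.
Substitute x = X/Z, y = Y/Z into f, then multiply by Z^3.
  monomial -2·x^3·y^0 ↦ -2·X^3·Y^0·Z^0.
  monomial 2·x^2·y^1 ↦ 2·X^2·Y^1·Z^0.
  monomial 3·x^1·y^2 ↦ 3·X^1·Y^2·Z^0.
  monomial 1·x^1·y^1 ↦ 1·X^1·Y^1·Z^1.
  monomial 2·x^1·y^0 ↦ 2·X^1·Y^0·Z^2.
  monomial 2·x^0·y^3 ↦ 2·X^0·Y^3·Z^0.
  monomial 1·x^0·y^1 ↦ 1·X^0·Y^1·Z^2.
  monomial 3·x^0·y^0 ↦ 3·X^0·Y^0·Z^3.
Collecting: F(X, Y, Z) = -2*X**3 + 2*X**2*Y + 3*X*Y**2 + X*Y*Z + 2*X*Z**2 + 2*Y**3 + Y*Z**2 + 3*Z**3.


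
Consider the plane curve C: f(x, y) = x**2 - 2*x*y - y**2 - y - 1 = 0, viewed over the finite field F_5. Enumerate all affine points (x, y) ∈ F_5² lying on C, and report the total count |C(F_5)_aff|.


Affine F_5-points: {(1, 0), (1, 2), (3, 1), (3, 2), (4, 0), (4, 1)}; count = 6.

For each of the 25 pairs (x, y) ∈ F_5², evaluate f(x, y) mod 5. Record the zeros.
  x = 0: [0↦4, 1↦2, 2↦3, 3↦2, 4↦4]  zeros at y ∈ ∅
  x = 1: [0↦0, 1↦1, 2↦0, 3↦2, 4↦2]  zeros at y ∈ {0, 2}
  x = 2: [0↦3, 1↦2, 2↦4, 3↦4, 4↦2]  zeros at y ∈ ∅
  x = 3: [0↦3, 1↦0, 2↦0, 3↦3, 4↦4]  zeros at y ∈ {1, 2}
  x = 4: [0↦0, 1↦0, 2↦3, 3↦4, 4↦3]  zeros at y ∈ {0, 1}
Collecting zeros: affine points = {(1, 0), (1, 2), (3, 1), (3, 2), (4, 0), (4, 1)}.
Total count |C(F_5)_aff| = 6.


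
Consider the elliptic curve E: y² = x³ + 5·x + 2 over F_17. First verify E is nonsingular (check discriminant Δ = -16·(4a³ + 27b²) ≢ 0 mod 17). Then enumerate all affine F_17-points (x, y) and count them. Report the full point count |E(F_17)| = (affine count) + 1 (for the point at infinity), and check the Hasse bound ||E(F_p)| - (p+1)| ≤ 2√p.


Affine points = {(0, 6), (0, 11), (1, 5), (1, 12), (4, 1), (4, 16), (5, 4), (5, 13), (10, 7), (10, 10), (15, 1), (15, 16), (16, 8), (16, 9)}; affine count = 14; |E(F_17)| = 15.

Discriminant check: Δ ∝ 4a³ + 27b² = 4·5³ + 27·2² = 4·125 + 27·4 ≡ 13 (mod 17). Nonzero ⇒ E is nonsingular.
For each x ∈ F_17, compute rhs = x³ + 5·x + 2 mod 17, then count y ∈ F_17 with y² ≡ rhs.
  x = 0: rhs = 2, matching y values: 6, 11 (2 points).
  x = 1: rhs = 8, matching y values: 5, 12 (2 points).
  x = 2: rhs = 3, matching y values: none (0 points).
  x = 3: rhs = 10, matching y values: none (0 points).
  x = 4: rhs = 1, matching y values: 1, 16 (2 points).
  x = 5: rhs = 16, matching y values: 4, 13 (2 points).
  x = 6: rhs = 10, matching y values: none (0 points).
  x = 7: rhs = 6, matching y values: none (0 points).
  x = 8: rhs = 10, matching y values: none (0 points).
  x = 9: rhs = 11, matching y values: none (0 points).
  x = 10: rhs = 15, matching y values: 7, 10 (2 points).
  x = 11: rhs = 11, matching y values: none (0 points).
  x = 12: rhs = 5, matching y values: none (0 points).
  x = 13: rhs = 3, matching y values: none (0 points).
  x = 14: rhs = 11, matching y values: none (0 points).
  x = 15: rhs = 1, matching y values: 1, 16 (2 points).
  x = 16: rhs = 13, matching y values: 8, 9 (2 points).
Total affine count: 14.
Full point count |E(F_17)| = 14 + 1 = 15.
Hasse bound: |15 − (17+1)| = |-3| = 3 ≤ 2√17 ≈ 8.2462 ✓.


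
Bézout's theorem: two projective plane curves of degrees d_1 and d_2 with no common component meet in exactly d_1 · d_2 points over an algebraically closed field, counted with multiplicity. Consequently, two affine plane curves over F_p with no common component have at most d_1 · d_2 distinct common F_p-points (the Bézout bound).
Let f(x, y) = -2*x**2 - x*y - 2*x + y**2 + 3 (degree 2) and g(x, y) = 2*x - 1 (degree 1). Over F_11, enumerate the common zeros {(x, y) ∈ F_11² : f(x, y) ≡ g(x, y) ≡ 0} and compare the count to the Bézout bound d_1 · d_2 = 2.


Common zeros: ∅; count = 0; Bézout bound = 2.

deg(f) = 2, deg(g) = 1, so Bézout bound = 2.
Scan x ∈ F_11. For each x, list the y ∈ F_11 with f(x, y) ≡ 0 and those with g(x, y) ≡ 0 (mod 11); the common zeros in that column are the intersection.
  x = 0: f ≡ 0 at y ∈ ∅; g ≡ 0 at y ∈ ∅; common: ∅.
  x = 1: f ≡ 0 at y ∈ {4, 8}; g ≡ 0 at y ∈ ∅; common: ∅.
  x = 2: f ≡ 0 at y ∈ ∅; g ≡ 0 at y ∈ ∅; common: ∅.
  x = 3: f ≡ 0 at y ∈ {5, 9}; g ≡ 0 at y ∈ ∅; common: ∅.
  x = 4: f ≡ 0 at y ∈ ∅; g ≡ 0 at y ∈ ∅; common: ∅.
  x = 5: f ≡ 0 at y ∈ {8}; g ≡ 0 at y ∈ ∅; common: ∅.
  x = 6: f ≡ 0 at y ∈ ∅; g ≡ 0 at y ∈ {0, 1, 2, 3, 4, 5, 6, 7, 8, 9, 10}; common: ∅.
  x = 7: f ≡ 0 at y ∈ {3, 4}; g ≡ 0 at y ∈ ∅; common: ∅.
  x = 8: f ≡ 0 at y ∈ {9, 10}; g ≡ 0 at y ∈ ∅; common: ∅.
  x = 9: f ≡ 0 at y ∈ ∅; g ≡ 0 at y ∈ ∅; common: ∅.
  x = 10: f ≡ 0 at y ∈ {5}; g ≡ 0 at y ∈ ∅; common: ∅.
Collecting: common zeros = ∅, so the count is 0.
Comparison with the Bézout bound: 0 ≤ 2 = deg(f)·deg(g), as expected for curves with no common component (the affine F_11-count falls short of the bound because intersections may lie at infinity, over extension fields, or carry multiplicity).


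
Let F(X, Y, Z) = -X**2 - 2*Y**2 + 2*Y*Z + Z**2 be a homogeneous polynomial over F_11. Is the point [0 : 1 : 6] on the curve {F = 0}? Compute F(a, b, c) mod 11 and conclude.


F(0,1,6) ≡ 2 (mod 11); P is NOT on the curve.

Evaluate F(0, 1, 6) term-by-term (mod 11).
  -X**2 ↦ -1·0·1·1 = 0
  -2*Y**2 ↦ -2·1·1·1 = -2
  2*Y*Z ↦ 2·1·1·6 = 12
  Z**2 ↦ 1·1·1·36 = 36
Sum: F(0, 1, 6) = (0) + (-2) + (12) + (36) = 46.
Reducing mod 11: 46 ≡ 2 (mod 11).
Since F(a, b, c) ≡ 2 ≠ 0 (mod 11), P does NOT lie on the curve.


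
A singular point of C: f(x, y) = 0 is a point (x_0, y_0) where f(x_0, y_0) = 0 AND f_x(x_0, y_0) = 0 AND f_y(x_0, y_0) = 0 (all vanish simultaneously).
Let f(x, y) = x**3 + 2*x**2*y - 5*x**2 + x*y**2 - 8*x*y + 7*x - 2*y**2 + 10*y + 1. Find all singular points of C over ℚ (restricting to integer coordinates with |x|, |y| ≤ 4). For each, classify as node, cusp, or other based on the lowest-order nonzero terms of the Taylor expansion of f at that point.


Singular points: {(3, -2)}; classification: cusp.

Compute partial derivatives:
  f_x = 3*x**2 + 4*x*y - 10*x + y**2 - 8*y + 7.
  f_y = 2*x**2 + 2*x*y - 8*x - 4*y + 10.
Scan x_0 ∈ {−4, ..., 4}. For each x_0, f_y(x_0, y) is a polynomial in y; find its integer roots y ∈ {−4, ..., 4}, then test f_x and f at those candidates.
  x = -4: f_y(-4, y) = 74 - 12*y; no integer root y with |y| ≤ 4.
  x = -3: f_y(-3, y) = 52 - 10*y; no integer root y with |y| ≤ 4.
  x = -2: f_y(-2, y) = 34 - 8*y; no integer root y with |y| ≤ 4.
  x = -1: f_y(-1, y) = 20 - 6*y; no integer root y with |y| ≤ 4.
  x = 0: f_y(0, y) = 10 - 4*y; no integer root y with |y| ≤ 4.
  x = 1: f_y(1, y) = 4 - 2*y; vanishes at y ∈ {2}. (1, 2): f_x = -4 ≠ 0.
  x = 2: f_y(2, y) = 2; no integer root y with |y| ≤ 4.
  x = 3: f_y(3, y) = 2*y + 4; vanishes at y ∈ {-2}. (3, -2): f_x = 0, f = 0 — SINGULAR.
  x = 4: f_y(4, y) = 4*y + 10; no integer root y with |y| ≤ 4.
Only singular point on the grid: (3, -2).
Classify: substitute x = 3 + u, y = -2 + v and expand: f = u**3 + 2*u**2*v + u*v**2 + v**2.
No constant or linear terms (consistent with a singular point). Quadratic part: v**2. Cubic part: u**3 + 2*u**2*v + u*v**2.
The quadratic part v**2 is a perfect square, so there is a single (double) tangent line v = 0, i.e. y = -2. Restricting the cubic part to that line (v = 0) leaves u**3 ≠ 0, so f is not divisible by v and the branch is v² ≈ -u**3 to lowest order — this is a cusp.
Classification: cusp.


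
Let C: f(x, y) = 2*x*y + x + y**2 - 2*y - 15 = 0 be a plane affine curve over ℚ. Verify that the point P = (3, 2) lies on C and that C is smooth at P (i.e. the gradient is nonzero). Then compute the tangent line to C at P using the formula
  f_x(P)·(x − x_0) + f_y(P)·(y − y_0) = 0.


Tangent line at P: 5*x + 8*y - 31 = 0.

Step 1: f(3, 2) = 0, so P lies on C.
Step 2: partial derivatives
  f_x(x, y) = 2*y + 1, f_y(x, y) = 2*x + 2*y - 2.
  f_x(P) = 5, f_y(P) = 8 (gradient nonzero, so P is smooth).
Step 3: tangent line at P: 5·(x − 3) + 8·(y − 2) = 0.
Expanding: 5*x + 8*y - 31 = 0.


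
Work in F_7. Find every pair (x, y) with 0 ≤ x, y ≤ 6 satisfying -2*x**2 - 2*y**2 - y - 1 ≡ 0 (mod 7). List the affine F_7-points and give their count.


Affine F_7-points: {(0, 5)}; count = 1.

For each of the 49 pairs (x, y) ∈ F_7², evaluate f(x, y) mod 7. Record the zeros.
  x = 0: [0↦6, 1↦3, 2↦3, 3↦6, 4↦5, 5↦0, 6↦5]  zeros at y ∈ {5}
  x = 1: [0↦4, 1↦1, 2↦1, 3↦4, 4↦3, 5↦5, 6↦3]  zeros at y ∈ ∅
  x = 2: [0↦5, 1↦2, 2↦2, 3↦5, 4↦4, 5↦6, 6↦4]  zeros at y ∈ ∅
  x = 3: [0↦2, 1↦6, 2↦6, 3↦2, 4↦1, 5↦3, 6↦1]  zeros at y ∈ ∅
  x = 4: [0↦2, 1↦6, 2↦6, 3↦2, 4↦1, 5↦3, 6↦1]  zeros at y ∈ ∅
  x = 5: [0↦5, 1↦2, 2↦2, 3↦5, 4↦4, 5↦6, 6↦4]  zeros at y ∈ ∅
  x = 6: [0↦4, 1↦1, 2↦1, 3↦4, 4↦3, 5↦5, 6↦3]  zeros at y ∈ ∅
Collecting zeros: affine points = {(0, 5)}.
Total count |C(F_7)_aff| = 1.


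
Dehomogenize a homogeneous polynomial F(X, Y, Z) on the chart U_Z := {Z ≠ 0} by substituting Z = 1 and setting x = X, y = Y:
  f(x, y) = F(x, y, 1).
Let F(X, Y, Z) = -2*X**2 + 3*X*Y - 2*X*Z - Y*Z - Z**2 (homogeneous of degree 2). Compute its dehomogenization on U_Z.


f(x, y) = -2*x**2 + 3*x*y - 2*x - y - 1

On U_Z we set Z = 1. Each monomial c·X^i·Y^j·Z^k in F becomes c·x^i·y^j·1^k = c·x^i·y^j.
Substituting Z = 1: F(X, Y, 1) = -2*x**2 + 3*x*y - 2*x - y - 1.
Note: deg(f) ≤ deg(F) = 2; strict inequality happens when F is divisible by Z (lost terms).


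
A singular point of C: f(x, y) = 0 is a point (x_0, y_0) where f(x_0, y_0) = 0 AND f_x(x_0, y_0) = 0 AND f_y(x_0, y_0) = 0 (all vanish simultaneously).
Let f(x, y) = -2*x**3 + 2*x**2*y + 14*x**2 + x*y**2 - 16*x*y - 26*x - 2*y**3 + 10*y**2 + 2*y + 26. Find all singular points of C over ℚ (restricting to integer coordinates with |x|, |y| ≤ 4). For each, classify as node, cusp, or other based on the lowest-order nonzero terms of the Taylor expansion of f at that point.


Singular points: {(3, 2)}; classification: cusp.

Compute partial derivatives:
  f_x = -6*x**2 + 4*x*y + 28*x + y**2 - 16*y - 26.
  f_y = 2*x**2 + 2*x*y - 16*x - 6*y**2 + 20*y + 2.
Scan x_0 ∈ {−4, ..., 4}. For each x_0, f_y(x_0, y) is a polynomial in y; find its integer roots y ∈ {−4, ..., 4}, then test f_x and f at those candidates.
  x = -4: f_y(-4, y) = -6*y**2 + 12*y + 98; no integer root y with |y| ≤ 4.
  x = -3: f_y(-3, y) = -6*y**2 + 14*y + 68; no integer root y with |y| ≤ 4.
  x = -2: f_y(-2, y) = -6*y**2 + 16*y + 42; no integer root y with |y| ≤ 4.
  x = -1: f_y(-1, y) = -6*y**2 + 18*y + 20; no integer root y with |y| ≤ 4.
  x = 0: f_y(0, y) = -6*y**2 + 20*y + 2; no integer root y with |y| ≤ 4.
  x = 1: f_y(1, y) = -6*y**2 + 22*y - 12; vanishes at y ∈ {3}. (1, 3): f_x = -31 ≠ 0.
  x = 2: f_y(2, y) = -6*y**2 + 24*y - 22; no integer root y with |y| ≤ 4.
  x = 3: f_y(3, y) = -6*y**2 + 26*y - 28; vanishes at y ∈ {2}. (3, 2): f_x = 0, f = 0 — SINGULAR.
  x = 4: f_y(4, y) = -6*y**2 + 28*y - 30; vanishes at y ∈ {3}. (4, 3): f_x = -1 ≠ 0.
Only singular point on the grid: (3, 2).
Classify: substitute x = 3 + u, y = 2 + v and expand: f = -2*u**3 + 2*u**2*v + u*v**2 - 2*v**3 + v**2.
No constant or linear terms (consistent with a singular point). Quadratic part: v**2. Cubic part: -2*u**3 + 2*u**2*v + u*v**2 - 2*v**3.
The quadratic part v**2 is a perfect square, so there is a single (double) tangent line v = 0, i.e. y = 2. Restricting the cubic part to that line (v = 0) leaves -2*u**3 ≠ 0, so f is not divisible by v and the branch is v² ≈ 2*u**3 to lowest order — this is a cusp.
Classification: cusp.


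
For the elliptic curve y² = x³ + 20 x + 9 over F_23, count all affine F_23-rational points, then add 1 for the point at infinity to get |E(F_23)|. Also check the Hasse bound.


Affine points = {(0, 3), (0, 20), (3, 2), (3, 21), (5, 2), (5, 21), (6, 0), (7, 3), (7, 20), (10, 6), (10, 17), (15, 2), (15, 21), (16, 3), (16, 20), (17, 8), (17, 15), (19, 7), (19, 16)}; affine count = 19; |E(F_23)| = 20.

Discriminant check: Δ ∝ 4a³ + 27b² = 4·20³ + 27·9² = 4·8000 + 27·81 ≡ 9 (mod 23). Nonzero ⇒ E is nonsingular.
For each x ∈ F_23, compute rhs = x³ + 20·x + 9 mod 23, then count y ∈ F_23 with y² ≡ rhs.
  x = 0: rhs = 9, matching y values: 3, 20 (2 points).
  x = 1: rhs = 7, matching y values: none (0 points).
  x = 2: rhs = 11, matching y values: none (0 points).
  x = 3: rhs = 4, matching y values: 2, 21 (2 points).
  x = 4: rhs = 15, matching y values: none (0 points).
  x = 5: rhs = 4, matching y values: 2, 21 (2 points).
  x = 6: rhs = 0, matching y values: 0 (1 points).
  x = 7: rhs = 9, matching y values: 3, 20 (2 points).
  x = 8: rhs = 14, matching y values: none (0 points).
  x = 9: rhs = 21, matching y values: none (0 points).
  x = 10: rhs = 13, matching y values: 6, 17 (2 points).
  x = 11: rhs = 19, matching y values: none (0 points).
  x = 12: rhs = 22, matching y values: none (0 points).
  x = 13: rhs = 5, matching y values: none (0 points).
  x = 14: rhs = 20, matching y values: none (0 points).
  x = 15: rhs = 4, matching y values: 2, 21 (2 points).
  x = 16: rhs = 9, matching y values: 3, 20 (2 points).
  x = 17: rhs = 18, matching y values: 8, 15 (2 points).
  x = 18: rhs = 14, matching y values: none (0 points).
  x = 19: rhs = 3, matching y values: 7, 16 (2 points).
  x = 20: rhs = 14, matching y values: none (0 points).
  x = 21: rhs = 7, matching y values: none (0 points).
  x = 22: rhs = 11, matching y values: none (0 points).
Total affine count: 19.
Full point count |E(F_23)| = 19 + 1 = 20.
Hasse bound: |20 − (23+1)| = |-4| = 4 ≤ 2√23 ≈ 9.5917 ✓.


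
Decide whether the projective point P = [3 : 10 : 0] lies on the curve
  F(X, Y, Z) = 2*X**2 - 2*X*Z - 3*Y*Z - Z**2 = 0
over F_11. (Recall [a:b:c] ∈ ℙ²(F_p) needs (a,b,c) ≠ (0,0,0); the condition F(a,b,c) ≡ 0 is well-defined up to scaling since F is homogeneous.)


F(3,10,0) ≡ 7 (mod 11); P is NOT on the curve.

Evaluate F(3, 10, 0) term-by-term (mod 11).
  2*X**2 ↦ 2·9·1·1 = 18
  -2*X*Z ↦ -2·3·1·0 = 0
  -3*Y*Z ↦ -3·1·10·0 = 0
  -Z**2 ↦ -1·1·1·0 = 0
Sum: F(3, 10, 0) = (18) + (0) + (0) + (0) = 18.
Reducing mod 11: 18 ≡ 7 (mod 11).
Since F(a, b, c) ≡ 7 ≠ 0 (mod 11), P does NOT lie on the curve.


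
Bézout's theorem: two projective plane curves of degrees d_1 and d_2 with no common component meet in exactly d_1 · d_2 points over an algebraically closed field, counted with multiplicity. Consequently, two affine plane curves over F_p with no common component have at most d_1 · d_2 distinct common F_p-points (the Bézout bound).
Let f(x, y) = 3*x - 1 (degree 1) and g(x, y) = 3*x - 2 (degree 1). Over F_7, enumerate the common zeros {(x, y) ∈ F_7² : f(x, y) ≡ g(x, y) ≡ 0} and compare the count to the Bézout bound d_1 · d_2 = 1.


Common zeros: ∅; count = 0; Bézout bound = 1.

deg(f) = 1, deg(g) = 1, so Bézout bound = 1.
Scan x ∈ F_7. For each x, list the y ∈ F_7 with f(x, y) ≡ 0 and those with g(x, y) ≡ 0 (mod 7); the common zeros in that column are the intersection.
  x = 0: f ≡ 0 at y ∈ ∅; g ≡ 0 at y ∈ ∅; common: ∅.
  x = 1: f ≡ 0 at y ∈ ∅; g ≡ 0 at y ∈ ∅; common: ∅.
  x = 2: f ≡ 0 at y ∈ ∅; g ≡ 0 at y ∈ ∅; common: ∅.
  x = 3: f ≡ 0 at y ∈ ∅; g ≡ 0 at y ∈ {0, 1, 2, 3, 4, 5, 6}; common: ∅.
  x = 4: f ≡ 0 at y ∈ ∅; g ≡ 0 at y ∈ ∅; common: ∅.
  x = 5: f ≡ 0 at y ∈ {0, 1, 2, 3, 4, 5, 6}; g ≡ 0 at y ∈ ∅; common: ∅.
  x = 6: f ≡ 0 at y ∈ ∅; g ≡ 0 at y ∈ ∅; common: ∅.
Collecting: common zeros = ∅, so the count is 0.
Comparison with the Bézout bound: 0 ≤ 1 = deg(f)·deg(g), as expected for curves with no common component (the affine F_7-count falls short of the bound because intersections may lie at infinity, over extension fields, or carry multiplicity).


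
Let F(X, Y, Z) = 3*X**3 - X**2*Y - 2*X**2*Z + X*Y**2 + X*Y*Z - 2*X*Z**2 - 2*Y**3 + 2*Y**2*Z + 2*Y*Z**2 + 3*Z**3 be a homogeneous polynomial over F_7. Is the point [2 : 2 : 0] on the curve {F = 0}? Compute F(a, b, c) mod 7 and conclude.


F(2,2,0) ≡ 1 (mod 7); P is NOT on the curve.

Evaluate F(2, 2, 0) term-by-term (mod 7).
  3*X**3 ↦ 3·8·1·1 = 24
  -X**2*Y ↦ -1·4·2·1 = -8
  -2*X**2*Z ↦ -2·4·1·0 = 0
  X*Y**2 ↦ 1·2·4·1 = 8
  X*Y*Z ↦ 1·2·2·0 = 0
  -2*X*Z**2 ↦ -2·2·1·0 = 0
  -2*Y**3 ↦ -2·1·8·1 = -16
  2*Y**2*Z ↦ 2·1·4·0 = 0
  2*Y*Z**2 ↦ 2·1·2·0 = 0
  3*Z**3 ↦ 3·1·1·0 = 0
Sum: F(2, 2, 0) = (24) + (-8) + (0) + (8) + (0) + (0) + (-16) + (0) + (0) + (0) = 8.
Reducing mod 7: 8 ≡ 1 (mod 7).
Since F(a, b, c) ≡ 1 ≠ 0 (mod 7), P does NOT lie on the curve.


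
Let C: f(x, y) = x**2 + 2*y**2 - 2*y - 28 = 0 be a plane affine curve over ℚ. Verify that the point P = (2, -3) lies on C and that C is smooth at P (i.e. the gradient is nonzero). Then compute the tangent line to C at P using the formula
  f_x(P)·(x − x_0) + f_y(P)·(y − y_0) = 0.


Tangent line at P: 4*x - 14*y - 50 = 0.

Step 1: f(2, -3) = 0, so P lies on C.
Step 2: partial derivatives
  f_x(x, y) = 2*x, f_y(x, y) = 4*y - 2.
  f_x(P) = 4, f_y(P) = -14 (gradient nonzero, so P is smooth).
Step 3: tangent line at P: 4·(x − 2) + -14·(y − -3) = 0.
Expanding: 4*x - 14*y - 50 = 0.


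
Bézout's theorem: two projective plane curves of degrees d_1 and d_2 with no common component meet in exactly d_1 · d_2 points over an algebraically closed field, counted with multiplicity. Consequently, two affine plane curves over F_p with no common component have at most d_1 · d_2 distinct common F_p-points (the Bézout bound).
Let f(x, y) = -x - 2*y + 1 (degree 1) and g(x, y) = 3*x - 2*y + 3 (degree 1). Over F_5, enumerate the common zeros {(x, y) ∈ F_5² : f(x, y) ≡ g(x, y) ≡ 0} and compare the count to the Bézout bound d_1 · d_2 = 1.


Common zeros: {(2, 2)}; count = 1; Bézout bound = 1.

deg(f) = 1, deg(g) = 1, so Bézout bound = 1.
Scan x ∈ F_5. For each x, list the y ∈ F_5 with f(x, y) ≡ 0 and those with g(x, y) ≡ 0 (mod 5); the common zeros in that column are the intersection.
  x = 0: f ≡ 0 at y ∈ {3}; g ≡ 0 at y ∈ {4}; common: ∅.
  x = 1: f ≡ 0 at y ∈ {0}; g ≡ 0 at y ∈ {3}; common: ∅.
  x = 2: f ≡ 0 at y ∈ {2}; g ≡ 0 at y ∈ {2}; common: {2}.
  x = 3: f ≡ 0 at y ∈ {4}; g ≡ 0 at y ∈ {1}; common: ∅.
  x = 4: f ≡ 0 at y ∈ {1}; g ≡ 0 at y ∈ {0}; common: ∅.
Collecting: common zeros = {(2, 2)}, so the count is 1.
Comparison with the Bézout bound: 1 ≤ 1 = deg(f)·deg(g), as expected for curves with no common component (the bound is attained).
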